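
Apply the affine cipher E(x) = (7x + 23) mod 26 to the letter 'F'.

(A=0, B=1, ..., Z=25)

Step 1: Convert 'F' to number: x = 5.
Step 2: E(5) = (7 * 5 + 23) mod 26 = 58 mod 26 = 6.
Step 3: Convert 6 back to letter: G.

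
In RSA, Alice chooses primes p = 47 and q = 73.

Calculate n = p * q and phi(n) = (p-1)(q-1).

Step 1: n = p * q = 47 * 73 = 3431.
Step 2: phi(n) = (p-1)(q-1) = 46 * 72 = 3312.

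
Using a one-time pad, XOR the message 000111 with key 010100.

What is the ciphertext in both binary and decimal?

Step 1: Write out the XOR operation bit by bit:
  Message: 000111
  Key:     010100
  XOR:     010011
Step 2: Convert to decimal: 010011 = 19.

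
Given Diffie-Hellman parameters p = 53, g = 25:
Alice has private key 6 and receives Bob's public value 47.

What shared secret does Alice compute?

Step 1: s = B^a mod p = 47^6 mod 53.
  47^1 mod 53 = 47
  47^2 mod 53 = (47 * 47) mod 53 = 36
  47^3 mod 53 = (36 * 47) mod 53 = 49
  47^4 mod 53 = (49 * 47) mod 53 = 24
  47^5 mod 53 = (24 * 47) mod 53 = 15
  47^6 mod 53 = (15 * 47) mod 53 = 16
Result: shared secret = 16.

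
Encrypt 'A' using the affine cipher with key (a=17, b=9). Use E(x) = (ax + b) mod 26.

Step 1: Convert 'A' to number: x = 0.
Step 2: E(0) = (17 * 0 + 9) mod 26 = 9 mod 26 = 9.
Step 3: Convert 9 back to letter: J.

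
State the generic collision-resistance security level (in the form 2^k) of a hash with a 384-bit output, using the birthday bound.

Step 1: The birthday paradox gives collision probability ~50% after sqrt(2^n) = 2^(n/2) hashes.
Step 2: For 384-bit output: 2^(384/2) = 2^192.
Step 3: Approximately 2^192 hash computations needed.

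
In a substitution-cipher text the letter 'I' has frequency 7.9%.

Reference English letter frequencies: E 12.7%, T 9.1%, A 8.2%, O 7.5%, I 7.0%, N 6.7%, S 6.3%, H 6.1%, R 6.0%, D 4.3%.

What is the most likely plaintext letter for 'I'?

Step 1: The observed frequency is 7.9%.
Step 2: Compare with English frequencies:
  E: 12.7% (difference: 4.8%)
  T: 9.1% (difference: 1.2%)
  A: 8.2% (difference: 0.3%) <-- closest
  O: 7.5% (difference: 0.4%)
  I: 7.0% (difference: 0.9%)
  N: 6.7% (difference: 1.2%)
  S: 6.3% (difference: 1.6%)
  H: 6.1% (difference: 1.8%)
  R: 6.0% (difference: 1.9%)
  D: 4.3% (difference: 3.6%)
Step 3: 'I' most likely represents 'A' (frequency 8.2%).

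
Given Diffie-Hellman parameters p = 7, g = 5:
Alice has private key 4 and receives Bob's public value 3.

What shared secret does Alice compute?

Step 1: s = B^a mod p = 3^4 mod 7.
  3^1 mod 7 = 3
  3^2 mod 7 = (3 * 3) mod 7 = 2
  3^3 mod 7 = (2 * 3) mod 7 = 6
  3^4 mod 7 = (6 * 3) mod 7 = 4
Result: shared secret = 4.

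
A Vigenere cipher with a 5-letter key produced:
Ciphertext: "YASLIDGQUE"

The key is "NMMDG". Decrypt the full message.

Step 1: Key 'NMMDG' has length 5. Extended key: NMMDGNMMDG
Step 2: Decrypt each position:
  Y(24) - N(13) = 11 = L
  A(0) - M(12) = 14 = O
  S(18) - M(12) = 6 = G
  L(11) - D(3) = 8 = I
  I(8) - G(6) = 2 = C
  D(3) - N(13) = 16 = Q
  G(6) - M(12) = 20 = U
  Q(16) - M(12) = 4 = E
  U(20) - D(3) = 17 = R
  E(4) - G(6) = 24 = Y
Plaintext: LOGICQUERY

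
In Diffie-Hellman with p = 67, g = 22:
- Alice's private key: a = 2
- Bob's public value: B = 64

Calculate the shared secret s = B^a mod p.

Step 1: s = B^a mod p = 64^2 mod 67.
  64^1 mod 67 = 64
  64^2 mod 67 = (64 * 64) mod 67 = 9
Result: shared secret = 9.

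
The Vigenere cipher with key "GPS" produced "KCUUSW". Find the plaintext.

Step 1: Extend key: GPSGPS
Step 2: Decrypt each letter (c - k) mod 26:
  K(10) - G(6) = (10-6) mod 26 = 4 = E
  C(2) - P(15) = (2-15) mod 26 = 13 = N
  U(20) - S(18) = (20-18) mod 26 = 2 = C
  U(20) - G(6) = (20-6) mod 26 = 14 = O
  S(18) - P(15) = (18-15) mod 26 = 3 = D
  W(22) - S(18) = (22-18) mod 26 = 4 = E
Plaintext: ENCODE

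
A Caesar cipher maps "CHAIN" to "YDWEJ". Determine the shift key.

Step 1: Compare first letters: C (position 2) -> Y (position 24).
Step 2: Shift = (24 - 2) mod 26 = 22.
The shift value is 22.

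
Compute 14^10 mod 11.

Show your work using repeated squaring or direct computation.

Step 1: Compute 14^10 mod 11 step by step, reducing modulo 11 at each step.
  14^1 mod 11 = 3
  14^2 mod 11 = (3 * 14) mod 11 = 9
  14^3 mod 11 = (9 * 14) mod 11 = 5
  14^4 mod 11 = (5 * 14) mod 11 = 4
  14^5 mod 11 = (4 * 14) mod 11 = 1
  14^6 mod 11 = (1 * 14) mod 11 = 3
  14^7 mod 11 = (3 * 14) mod 11 = 9
  14^8 mod 11 = (9 * 14) mod 11 = 5
  14^9 mod 11 = (5 * 14) mod 11 = 4
  14^10 mod 11 = (4 * 14) mod 11 = 1
Step 2: Result = 1.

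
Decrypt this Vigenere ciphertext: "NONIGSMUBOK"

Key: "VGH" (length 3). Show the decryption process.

Step 1: Key 'VGH' has length 3. Extended key: VGHVGHVGHVG
Step 2: Decrypt each position:
  N(13) - V(21) = 18 = S
  O(14) - G(6) = 8 = I
  N(13) - H(7) = 6 = G
  I(8) - V(21) = 13 = N
  G(6) - G(6) = 0 = A
  S(18) - H(7) = 11 = L
  M(12) - V(21) = 17 = R
  U(20) - G(6) = 14 = O
  B(1) - H(7) = 20 = U
  O(14) - V(21) = 19 = T
  K(10) - G(6) = 4 = E
Plaintext: SIGNALROUTE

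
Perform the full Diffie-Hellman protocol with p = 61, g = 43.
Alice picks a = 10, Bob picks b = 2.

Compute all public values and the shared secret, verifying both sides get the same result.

Step 1: A = g^a mod p = 43^10 mod 61 = 48.
Step 2: B = g^b mod p = 43^2 mod 61 = 19.
Step 3: Alice computes s = B^a mod p = 19^10 mod 61 = 47.
Step 4: Bob computes s = A^b mod p = 48^2 mod 61 = 47.
Both sides agree: shared secret = 47.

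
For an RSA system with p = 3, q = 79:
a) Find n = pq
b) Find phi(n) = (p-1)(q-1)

Step 1: n = p * q = 3 * 79 = 237.
Step 2: phi(n) = (p-1)(q-1) = 2 * 78 = 156.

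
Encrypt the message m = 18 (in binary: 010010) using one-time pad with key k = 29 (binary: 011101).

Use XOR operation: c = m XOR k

Step 1: Write out the XOR operation bit by bit:
  Message: 010010
  Key:     011101
  XOR:     001111
Step 2: Convert to decimal: 001111 = 15.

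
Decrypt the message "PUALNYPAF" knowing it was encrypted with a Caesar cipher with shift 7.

Step 1: Reverse the shift by subtracting 7 from each letter position.
  P (position 15) -> position (15-7) mod 26 = 8 -> I
  U (position 20) -> position (20-7) mod 26 = 13 -> N
  A (position 0) -> position (0-7) mod 26 = 19 -> T
  L (position 11) -> position (11-7) mod 26 = 4 -> E
  N (position 13) -> position (13-7) mod 26 = 6 -> G
  Y (position 24) -> position (24-7) mod 26 = 17 -> R
  P (position 15) -> position (15-7) mod 26 = 8 -> I
  A (position 0) -> position (0-7) mod 26 = 19 -> T
  F (position 5) -> position (5-7) mod 26 = 24 -> Y
Decrypted message: INTEGRITY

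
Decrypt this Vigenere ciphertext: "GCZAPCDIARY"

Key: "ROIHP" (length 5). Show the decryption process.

Step 1: Key 'ROIHP' has length 5. Extended key: ROIHPROIHPR
Step 2: Decrypt each position:
  G(6) - R(17) = 15 = P
  C(2) - O(14) = 14 = O
  Z(25) - I(8) = 17 = R
  A(0) - H(7) = 19 = T
  P(15) - P(15) = 0 = A
  C(2) - R(17) = 11 = L
  D(3) - O(14) = 15 = P
  I(8) - I(8) = 0 = A
  A(0) - H(7) = 19 = T
  R(17) - P(15) = 2 = C
  Y(24) - R(17) = 7 = H
Plaintext: PORTALPATCH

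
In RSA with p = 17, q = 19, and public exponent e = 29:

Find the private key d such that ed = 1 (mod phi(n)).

Step 1: n = 17 * 19 = 323.
Step 2: phi(n) = 16 * 18 = 288.
Step 3: Find d such that 29 * d = 1 (mod 288).
Step 4: d = 29^(-1) mod 288 = 149.
Verification: 29 * 149 = 4321 = 15 * 288 + 1.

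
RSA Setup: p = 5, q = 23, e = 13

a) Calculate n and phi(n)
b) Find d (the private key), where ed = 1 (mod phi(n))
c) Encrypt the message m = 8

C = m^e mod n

Step 1: n = 5 * 23 = 115.
Step 2: phi(n) = (5-1)(23-1) = 4 * 22 = 88.
Step 3: Find d = 13^(-1) mod 88 = 61.
  Verify: 13 * 61 = 793 = 1 (mod 88).
Step 4: C = 8^13 mod 115 = 18.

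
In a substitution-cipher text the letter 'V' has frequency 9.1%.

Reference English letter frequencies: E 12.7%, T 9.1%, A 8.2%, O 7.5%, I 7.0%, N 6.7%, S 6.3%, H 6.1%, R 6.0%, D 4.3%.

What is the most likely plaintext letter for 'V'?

Step 1: The observed frequency is 9.1%.
Step 2: Compare with English frequencies:
  E: 12.7% (difference: 3.6%)
  T: 9.1% (difference: 0.0%) <-- closest
  A: 8.2% (difference: 0.9%)
  O: 7.5% (difference: 1.6%)
  I: 7.0% (difference: 2.1%)
  N: 6.7% (difference: 2.4%)
  S: 6.3% (difference: 2.8%)
  H: 6.1% (difference: 3.0%)
  R: 6.0% (difference: 3.1%)
  D: 4.3% (difference: 4.8%)
Step 3: 'V' most likely represents 'T' (frequency 9.1%).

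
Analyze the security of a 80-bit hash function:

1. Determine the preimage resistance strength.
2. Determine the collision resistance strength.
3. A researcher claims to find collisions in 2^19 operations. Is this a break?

Step 1: Preimage resistance requires brute-force of 2^80 operations.
Step 2: Collision resistance (birthday bound) = 2^(80/2) = 2^40.
Step 3: The claimed attack costs 2^19 operations.
Step 4: Since 2^19 < 2^40, the claimed attack beats the generic birthday bound, so collision resistance is broken.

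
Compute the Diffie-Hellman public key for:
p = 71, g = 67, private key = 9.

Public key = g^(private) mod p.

Step 1: A = g^a mod p = 67^9 mod 71.
  67^1 mod 71 = 67
  67^2 mod 71 = (67 * 67) mod 71 = 16
  67^3 mod 71 = (16 * 67) mod 71 = 7
  67^4 mod 71 = (7 * 67) mod 71 = 43
  67^5 mod 71 = (43 * 67) mod 71 = 41
  67^6 mod 71 = (41 * 67) mod 71 = 49
  67^7 mod 71 = (49 * 67) mod 71 = 17
  67^8 mod 71 = (17 * 67) mod 71 = 3
  67^9 mod 71 = (3 * 67) mod 71 = 59
Result: A = 59.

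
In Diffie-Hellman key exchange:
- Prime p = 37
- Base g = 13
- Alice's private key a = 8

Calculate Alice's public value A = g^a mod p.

Step 1: A = g^a mod p = 13^8 mod 37.
  13^1 mod 37 = 13
  13^2 mod 37 = (13 * 13) mod 37 = 21
  13^3 mod 37 = (21 * 13) mod 37 = 14
  13^4 mod 37 = (14 * 13) mod 37 = 34
  13^5 mod 37 = (34 * 13) mod 37 = 35
  13^6 mod 37 = (35 * 13) mod 37 = 11
  13^7 mod 37 = (11 * 13) mod 37 = 32
  13^8 mod 37 = (32 * 13) mod 37 = 9
Result: A = 9.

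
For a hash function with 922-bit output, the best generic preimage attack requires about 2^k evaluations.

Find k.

Step 1: The hash has a 922-bit output.
Step 2: Preimage resistance means: given a digest h(x), it should be infeasible to find any input that hashes to it.
With a 922-bit output there are 2^922 possible digests, so a generic brute-force preimage search costs about 2^922 evaluations.
Step 3: Security level = 922 bits.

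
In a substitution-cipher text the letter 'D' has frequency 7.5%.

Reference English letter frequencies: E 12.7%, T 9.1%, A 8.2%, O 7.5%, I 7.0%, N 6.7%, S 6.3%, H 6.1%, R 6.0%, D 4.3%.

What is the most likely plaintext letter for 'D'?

Step 1: The observed frequency is 7.5%.
Step 2: Compare with English frequencies:
  E: 12.7% (difference: 5.2%)
  T: 9.1% (difference: 1.6%)
  A: 8.2% (difference: 0.7%)
  O: 7.5% (difference: 0.0%) <-- closest
  I: 7.0% (difference: 0.5%)
  N: 6.7% (difference: 0.8%)
  S: 6.3% (difference: 1.2%)
  H: 6.1% (difference: 1.4%)
  R: 6.0% (difference: 1.5%)
  D: 4.3% (difference: 3.2%)
Step 3: 'D' most likely represents 'O' (frequency 7.5%).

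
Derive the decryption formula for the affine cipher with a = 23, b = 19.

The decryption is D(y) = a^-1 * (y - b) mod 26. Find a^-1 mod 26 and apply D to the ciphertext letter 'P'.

Step 1: Find a^-1, the modular inverse of 23 mod 26.
Step 2: We need 23 * a^-1 = 1 (mod 26).
Step 3: 23 * 17 = 391 = 15 * 26 + 1, so a^-1 = 17.
Step 4: D(y) = 17(y - 19) mod 26.
Step 5: Apply to 'P' (y = 15): D(15) = 17 * (15 - 19) mod 26 = 17 * -4 mod 26 = 10 -> 'K'.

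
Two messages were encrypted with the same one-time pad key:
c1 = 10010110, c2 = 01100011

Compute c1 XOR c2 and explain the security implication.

Step 1: c1 XOR c2 = (m1 XOR k) XOR (m2 XOR k).
Step 2: By XOR associativity/commutativity: = m1 XOR m2 XOR k XOR k = m1 XOR m2.
Step 3: 10010110 XOR 01100011 = 11110101 = 245.
Step 4: The key cancels out! An attacker learns m1 XOR m2 = 245, revealing the relationship between plaintexts.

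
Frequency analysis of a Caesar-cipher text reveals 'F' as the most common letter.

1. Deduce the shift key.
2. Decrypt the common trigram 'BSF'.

Step 1: In English, 'E' is the most frequent letter (12.7%).
Step 2: The most frequent ciphertext letter is 'F' (position 5).
Step 3: Shift = (5 - 4) mod 26 = 1.
Step 4: Decrypt 'BSF' by shifting back 1:
  B -> A
  S -> R
  F -> E
Step 5: 'BSF' decrypts to 'ARE'.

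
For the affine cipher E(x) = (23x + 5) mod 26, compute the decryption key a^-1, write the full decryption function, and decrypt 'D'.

Step 1: Find a^-1, the modular inverse of 23 mod 26.
Step 2: We need 23 * a^-1 = 1 (mod 26).
Step 3: 23 * 17 = 391 = 15 * 26 + 1, so a^-1 = 17.
Step 4: D(y) = 17(y - 5) mod 26.
Step 5: Apply to 'D' (y = 3): D(3) = 17 * (3 - 5) mod 26 = 17 * -2 mod 26 = 18 -> 'S'.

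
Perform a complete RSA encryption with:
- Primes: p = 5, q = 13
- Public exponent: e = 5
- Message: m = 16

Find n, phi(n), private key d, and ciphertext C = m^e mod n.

Step 1: n = 5 * 13 = 65.
Step 2: phi(n) = (5-1)(13-1) = 4 * 12 = 48.
Step 3: Find d = 5^(-1) mod 48 = 29.
  Verify: 5 * 29 = 145 = 1 (mod 48).
Step 4: C = 16^5 mod 65 = 61.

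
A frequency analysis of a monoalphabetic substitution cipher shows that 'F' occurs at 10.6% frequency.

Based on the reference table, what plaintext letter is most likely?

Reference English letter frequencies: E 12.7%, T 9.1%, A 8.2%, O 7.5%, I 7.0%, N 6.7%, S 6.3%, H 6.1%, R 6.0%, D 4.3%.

Step 1: The observed frequency is 10.6%.
Step 2: Compare with English frequencies:
  E: 12.7% (difference: 2.1%)
  T: 9.1% (difference: 1.5%) <-- closest
  A: 8.2% (difference: 2.4%)
  O: 7.5% (difference: 3.1%)
  I: 7.0% (difference: 3.6%)
  N: 6.7% (difference: 3.9%)
  S: 6.3% (difference: 4.3%)
  H: 6.1% (difference: 4.5%)
  R: 6.0% (difference: 4.6%)
  D: 4.3% (difference: 6.3%)
Step 3: 'F' most likely represents 'T' (frequency 9.1%).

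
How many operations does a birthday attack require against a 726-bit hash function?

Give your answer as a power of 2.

Step 1: The birthday paradox gives collision probability ~50% after sqrt(2^n) = 2^(n/2) hashes.
Step 2: For 726-bit output: 2^(726/2) = 2^363.
Step 3: Approximately 2^363 hash computations needed.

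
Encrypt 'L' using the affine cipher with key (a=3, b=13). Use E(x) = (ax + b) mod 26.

Step 1: Convert 'L' to number: x = 11.
Step 2: E(11) = (3 * 11 + 13) mod 26 = 46 mod 26 = 20.
Step 3: Convert 20 back to letter: U.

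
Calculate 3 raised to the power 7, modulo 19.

Step 1: Compute 3^7 mod 19 step by step, reducing modulo 19 at each step.
  3^1 mod 19 = 3
  3^2 mod 19 = (3 * 3) mod 19 = 9
  3^3 mod 19 = (9 * 3) mod 19 = 8
  3^4 mod 19 = (8 * 3) mod 19 = 5
  3^5 mod 19 = (5 * 3) mod 19 = 15
  3^6 mod 19 = (15 * 3) mod 19 = 7
  3^7 mod 19 = (7 * 3) mod 19 = 2
Step 2: Result = 2.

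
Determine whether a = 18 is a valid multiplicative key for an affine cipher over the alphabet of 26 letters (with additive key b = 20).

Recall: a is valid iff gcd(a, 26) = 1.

Step 1: Compute gcd(18, 26).
Step 2: gcd(18, 26) = 2.
Since gcd = 2 != 1, 18 shares a common factor with 26, so it cannot be used.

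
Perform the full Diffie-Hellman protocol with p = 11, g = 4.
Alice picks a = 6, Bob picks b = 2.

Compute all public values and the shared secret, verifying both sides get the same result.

Step 1: A = g^a mod p = 4^6 mod 11 = 4.
Step 2: B = g^b mod p = 4^2 mod 11 = 5.
Step 3: Alice computes s = B^a mod p = 5^6 mod 11 = 5.
Step 4: Bob computes s = A^b mod p = 4^2 mod 11 = 5.
Both sides agree: shared secret = 5.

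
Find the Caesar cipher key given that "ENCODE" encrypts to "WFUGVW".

Step 1: Compare first letters: E (position 4) -> W (position 22).
Step 2: Shift = (22 - 4) mod 26 = 18.
The shift value is 18.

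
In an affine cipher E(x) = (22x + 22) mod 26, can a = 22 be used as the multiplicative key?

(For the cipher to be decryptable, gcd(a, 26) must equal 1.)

Step 1: Compute gcd(22, 26).
Step 2: gcd(22, 26) = 2.
Since gcd = 2 != 1, 22 shares a common factor with 26, so it cannot be used.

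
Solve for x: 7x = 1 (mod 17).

Step 1: We need x such that 7 * x = 1 (mod 17).
Step 2: Using the extended Euclidean algorithm or trial:
  7 * 5 = 35 = 2 * 17 + 1.
Step 3: Since 35 mod 17 = 1, the inverse is x = 5.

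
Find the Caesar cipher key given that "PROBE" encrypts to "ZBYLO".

Step 1: Compare first letters: P (position 15) -> Z (position 25).
Step 2: Shift = (25 - 15) mod 26 = 10.
The shift value is 10.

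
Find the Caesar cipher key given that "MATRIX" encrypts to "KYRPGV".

Step 1: Compare first letters: M (position 12) -> K (position 10).
Step 2: Shift = (10 - 12) mod 26 = 24.
The shift value is 24.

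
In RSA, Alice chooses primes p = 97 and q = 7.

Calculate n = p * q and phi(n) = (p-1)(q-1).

Step 1: n = p * q = 97 * 7 = 679.
Step 2: phi(n) = (p-1)(q-1) = 96 * 6 = 576.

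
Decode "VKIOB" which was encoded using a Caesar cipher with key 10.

Step 1: Reverse the shift by subtracting 10 from each letter position.
  V (position 21) -> position (21-10) mod 26 = 11 -> L
  K (position 10) -> position (10-10) mod 26 = 0 -> A
  I (position 8) -> position (8-10) mod 26 = 24 -> Y
  O (position 14) -> position (14-10) mod 26 = 4 -> E
  B (position 1) -> position (1-10) mod 26 = 17 -> R
Decrypted message: LAYER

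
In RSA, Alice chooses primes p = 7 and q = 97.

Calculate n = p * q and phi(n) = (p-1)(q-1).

Step 1: n = p * q = 7 * 97 = 679.
Step 2: phi(n) = (p-1)(q-1) = 6 * 96 = 576.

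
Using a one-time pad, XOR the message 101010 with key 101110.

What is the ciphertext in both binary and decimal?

Step 1: Write out the XOR operation bit by bit:
  Message: 101010
  Key:     101110
  XOR:     000100
Step 2: Convert to decimal: 000100 = 4.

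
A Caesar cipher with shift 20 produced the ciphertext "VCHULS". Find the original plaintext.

Step 1: Reverse the shift by subtracting 20 from each letter position.
  V (position 21) -> position (21-20) mod 26 = 1 -> B
  C (position 2) -> position (2-20) mod 26 = 8 -> I
  H (position 7) -> position (7-20) mod 26 = 13 -> N
  U (position 20) -> position (20-20) mod 26 = 0 -> A
  L (position 11) -> position (11-20) mod 26 = 17 -> R
  S (position 18) -> position (18-20) mod 26 = 24 -> Y
Decrypted message: BINARY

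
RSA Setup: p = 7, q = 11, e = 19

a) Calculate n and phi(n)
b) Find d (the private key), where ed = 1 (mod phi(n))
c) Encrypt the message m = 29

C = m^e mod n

Step 1: n = 7 * 11 = 77.
Step 2: phi(n) = (7-1)(11-1) = 6 * 10 = 60.
Step 3: Find d = 19^(-1) mod 60 = 19.
  Verify: 19 * 19 = 361 = 1 (mod 60).
Step 4: C = 29^19 mod 77 = 8.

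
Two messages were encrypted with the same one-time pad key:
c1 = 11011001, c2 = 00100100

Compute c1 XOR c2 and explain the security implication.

Step 1: c1 XOR c2 = (m1 XOR k) XOR (m2 XOR k).
Step 2: By XOR associativity/commutativity: = m1 XOR m2 XOR k XOR k = m1 XOR m2.
Step 3: 11011001 XOR 00100100 = 11111101 = 253.
Step 4: The key cancels out! An attacker learns m1 XOR m2 = 253, revealing the relationship between plaintexts.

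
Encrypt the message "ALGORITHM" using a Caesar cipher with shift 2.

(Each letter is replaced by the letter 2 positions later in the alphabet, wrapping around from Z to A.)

Step 1: For each letter, shift forward by 2 positions (mod 26).
  A (position 0) -> position (0+2) mod 26 = 2 -> C
  L (position 11) -> position (11+2) mod 26 = 13 -> N
  G (position 6) -> position (6+2) mod 26 = 8 -> I
  O (position 14) -> position (14+2) mod 26 = 16 -> Q
  R (position 17) -> position (17+2) mod 26 = 19 -> T
  I (position 8) -> position (8+2) mod 26 = 10 -> K
  T (position 19) -> position (19+2) mod 26 = 21 -> V
  H (position 7) -> position (7+2) mod 26 = 9 -> J
  M (position 12) -> position (12+2) mod 26 = 14 -> O
Result: CNIQTKVJO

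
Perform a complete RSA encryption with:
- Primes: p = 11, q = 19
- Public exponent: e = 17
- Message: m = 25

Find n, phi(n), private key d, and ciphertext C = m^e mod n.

Step 1: n = 11 * 19 = 209.
Step 2: phi(n) = (11-1)(19-1) = 10 * 18 = 180.
Step 3: Find d = 17^(-1) mod 180 = 53.
  Verify: 17 * 53 = 901 = 1 (mod 180).
Step 4: C = 25^17 mod 209 = 130.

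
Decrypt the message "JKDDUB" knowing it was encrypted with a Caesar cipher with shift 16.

Step 1: Reverse the shift by subtracting 16 from each letter position.
  J (position 9) -> position (9-16) mod 26 = 19 -> T
  K (position 10) -> position (10-16) mod 26 = 20 -> U
  D (position 3) -> position (3-16) mod 26 = 13 -> N
  D (position 3) -> position (3-16) mod 26 = 13 -> N
  U (position 20) -> position (20-16) mod 26 = 4 -> E
  B (position 1) -> position (1-16) mod 26 = 11 -> L
Decrypted message: TUNNEL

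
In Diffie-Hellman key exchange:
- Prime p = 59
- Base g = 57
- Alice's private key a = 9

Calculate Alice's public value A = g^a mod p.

Step 1: A = g^a mod p = 57^9 mod 59.
  57^1 mod 59 = 57
  57^2 mod 59 = (57 * 57) mod 59 = 4
  57^3 mod 59 = (4 * 57) mod 59 = 51
  57^4 mod 59 = (51 * 57) mod 59 = 16
  57^5 mod 59 = (16 * 57) mod 59 = 27
  57^6 mod 59 = (27 * 57) mod 59 = 5
  57^7 mod 59 = (5 * 57) mod 59 = 49
  57^8 mod 59 = (49 * 57) mod 59 = 20
  57^9 mod 59 = (20 * 57) mod 59 = 19
Result: A = 19.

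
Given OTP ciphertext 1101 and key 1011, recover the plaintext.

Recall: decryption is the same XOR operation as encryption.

Step 1: XOR ciphertext with key:
  Ciphertext: 1101
  Key:        1011
  XOR:        0110
Step 2: Plaintext = 0110 = 6 in decimal.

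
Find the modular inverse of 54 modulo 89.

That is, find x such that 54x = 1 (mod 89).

Step 1: We need x such that 54 * x = 1 (mod 89).
Step 2: Using the extended Euclidean algorithm or trial:
  54 * 61 = 3294 = 37 * 89 + 1.
Step 3: Since 3294 mod 89 = 1, the inverse is x = 61.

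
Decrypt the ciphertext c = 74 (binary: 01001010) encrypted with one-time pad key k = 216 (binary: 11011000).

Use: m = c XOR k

Step 1: XOR ciphertext with key:
  Ciphertext: 01001010
  Key:        11011000
  XOR:        10010010
Step 2: Plaintext = 10010010 = 146 in decimal.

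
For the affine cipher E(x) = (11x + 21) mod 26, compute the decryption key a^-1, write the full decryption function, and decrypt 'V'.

Step 1: Find a^-1, the modular inverse of 11 mod 26.
Step 2: We need 11 * a^-1 = 1 (mod 26).
Step 3: 11 * 19 = 209 = 8 * 26 + 1, so a^-1 = 19.
Step 4: D(y) = 19(y - 21) mod 26.
Step 5: Apply to 'V' (y = 21): D(21) = 19 * (21 - 21) mod 26 = 19 * 0 mod 26 = 0 -> 'A'.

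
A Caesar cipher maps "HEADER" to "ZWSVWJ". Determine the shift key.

Step 1: Compare first letters: H (position 7) -> Z (position 25).
Step 2: Shift = (25 - 7) mod 26 = 18.
The shift value is 18.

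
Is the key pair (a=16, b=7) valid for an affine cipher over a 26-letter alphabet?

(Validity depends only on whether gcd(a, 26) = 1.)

Step 1: Compute gcd(16, 26).
Step 2: gcd(16, 26) = 2.
Since gcd = 2 != 1, 16 shares a common factor with 26, so it cannot be used.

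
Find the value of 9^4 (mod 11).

Step 1: Compute 9^4 mod 11 step by step, reducing modulo 11 at each step.
  9^1 mod 11 = 9
  9^2 mod 11 = (9 * 9) mod 11 = 4
  9^3 mod 11 = (4 * 9) mod 11 = 3
  9^4 mod 11 = (3 * 9) mod 11 = 5
Step 2: Result = 5.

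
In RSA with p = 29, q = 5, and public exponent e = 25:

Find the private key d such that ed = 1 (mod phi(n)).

Step 1: n = 29 * 5 = 145.
Step 2: phi(n) = 28 * 4 = 112.
Step 3: Find d such that 25 * d = 1 (mod 112).
Step 4: d = 25^(-1) mod 112 = 9.
Verification: 25 * 9 = 225 = 2 * 112 + 1.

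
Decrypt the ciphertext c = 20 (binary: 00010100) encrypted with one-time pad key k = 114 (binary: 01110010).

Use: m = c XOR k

Step 1: XOR ciphertext with key:
  Ciphertext: 00010100
  Key:        01110010
  XOR:        01100110
Step 2: Plaintext = 01100110 = 102 in decimal.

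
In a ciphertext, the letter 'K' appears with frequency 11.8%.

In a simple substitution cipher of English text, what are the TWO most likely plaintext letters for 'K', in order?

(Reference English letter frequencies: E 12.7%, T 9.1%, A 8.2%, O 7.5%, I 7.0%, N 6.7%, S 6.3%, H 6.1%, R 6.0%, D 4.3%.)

Step 1: Observed frequency of 'K' is 11.8%.
Step 2: Compute distances to each reference frequency and sort:
  E (12.7%): difference = 0.9% <-- BEST
  T (9.1%): difference = 2.7% <-- RUNNER-UP
  A (8.2%): difference = 3.6%
  O (7.5%): difference = 4.3%
  I (7.0%): difference = 4.8%
Step 3: Most likely is 'E' (12.7%, diff 0.9%); second most likely is 'T' (9.1%, diff 2.7%).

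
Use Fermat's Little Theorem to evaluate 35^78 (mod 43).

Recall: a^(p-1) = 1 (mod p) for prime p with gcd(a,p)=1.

Step 1: Since 43 is prime, by Fermat's Little Theorem: 35^42 = 1 (mod 43).
Step 2: Reduce exponent: 78 mod 42 = 36.
Step 3: So 35^78 = 35^36 (mod 43).
Step 4: 35^36 mod 43 = 35.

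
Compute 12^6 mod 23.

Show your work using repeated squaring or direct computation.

Step 1: Compute 12^6 mod 23 step by step, reducing modulo 23 at each step.
  12^1 mod 23 = 12
  12^2 mod 23 = (12 * 12) mod 23 = 6
  12^3 mod 23 = (6 * 12) mod 23 = 3
  12^4 mod 23 = (3 * 12) mod 23 = 13
  12^5 mod 23 = (13 * 12) mod 23 = 18
  12^6 mod 23 = (18 * 12) mod 23 = 9
Step 2: Result = 9.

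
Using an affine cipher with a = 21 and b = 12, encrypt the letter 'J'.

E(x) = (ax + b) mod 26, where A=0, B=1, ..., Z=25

Step 1: Convert 'J' to number: x = 9.
Step 2: E(9) = (21 * 9 + 12) mod 26 = 201 mod 26 = 19.
Step 3: Convert 19 back to letter: T.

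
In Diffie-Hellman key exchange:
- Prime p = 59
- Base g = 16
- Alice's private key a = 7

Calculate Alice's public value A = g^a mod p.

Step 1: A = g^a mod p = 16^7 mod 59.
  16^1 mod 59 = 16
  16^2 mod 59 = (16 * 16) mod 59 = 20
  16^3 mod 59 = (20 * 16) mod 59 = 25
  16^4 mod 59 = (25 * 16) mod 59 = 46
  16^5 mod 59 = (46 * 16) mod 59 = 28
  16^6 mod 59 = (28 * 16) mod 59 = 35
  16^7 mod 59 = (35 * 16) mod 59 = 29
Result: A = 29.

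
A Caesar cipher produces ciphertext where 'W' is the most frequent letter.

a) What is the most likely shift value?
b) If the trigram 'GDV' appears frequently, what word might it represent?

Step 1: In English, 'E' is the most frequent letter (12.7%).
Step 2: The most frequent ciphertext letter is 'W' (position 22).
Step 3: Shift = (22 - 4) mod 26 = 18.
Step 4: Decrypt 'GDV' by shifting back 18:
  G -> O
  D -> L
  V -> D
Step 5: 'GDV' decrypts to 'OLD'.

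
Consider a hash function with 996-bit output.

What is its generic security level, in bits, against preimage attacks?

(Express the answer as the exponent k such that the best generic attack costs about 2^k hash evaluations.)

Step 1: The hash has a 996-bit output.
Step 2: Preimage resistance means: given a digest h(x), it should be infeasible to find any input that hashes to it.
With a 996-bit output there are 2^996 possible digests, so a generic brute-force preimage search costs about 2^996 evaluations.
Step 3: Security level = 996 bits.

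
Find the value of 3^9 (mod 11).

Step 1: Compute 3^9 mod 11 step by step, reducing modulo 11 at each step.
  3^1 mod 11 = 3
  3^2 mod 11 = (3 * 3) mod 11 = 9
  3^3 mod 11 = (9 * 3) mod 11 = 5
  3^4 mod 11 = (5 * 3) mod 11 = 4
  3^5 mod 11 = (4 * 3) mod 11 = 1
  3^6 mod 11 = (1 * 3) mod 11 = 3
  3^7 mod 11 = (3 * 3) mod 11 = 9
  3^8 mod 11 = (9 * 3) mod 11 = 5
  3^9 mod 11 = (5 * 3) mod 11 = 4
Step 2: Result = 4.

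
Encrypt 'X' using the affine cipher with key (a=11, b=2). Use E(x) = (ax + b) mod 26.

Step 1: Convert 'X' to number: x = 23.
Step 2: E(23) = (11 * 23 + 2) mod 26 = 255 mod 26 = 21.
Step 3: Convert 21 back to letter: V.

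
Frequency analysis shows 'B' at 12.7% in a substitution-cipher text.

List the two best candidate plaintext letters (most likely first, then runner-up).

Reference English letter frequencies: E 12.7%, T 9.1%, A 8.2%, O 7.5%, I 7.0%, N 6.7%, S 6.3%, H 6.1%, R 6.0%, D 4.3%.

Step 1: Observed frequency of 'B' is 12.7%.
Step 2: Compute distances to each reference frequency and sort:
  E (12.7%): difference = 0.0% <-- BEST
  T (9.1%): difference = 3.6% <-- RUNNER-UP
  A (8.2%): difference = 4.5%
  O (7.5%): difference = 5.2%
  I (7.0%): difference = 5.7%
Step 3: Most likely is 'E' (12.7%, diff 0.0%); second most likely is 'T' (9.1%, diff 3.6%).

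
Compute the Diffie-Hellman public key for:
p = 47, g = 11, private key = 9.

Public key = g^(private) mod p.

Step 1: A = g^a mod p = 11^9 mod 47.
  11^1 mod 47 = 11
  11^2 mod 47 = (11 * 11) mod 47 = 27
  11^3 mod 47 = (27 * 11) mod 47 = 15
  11^4 mod 47 = (15 * 11) mod 47 = 24
  11^5 mod 47 = (24 * 11) mod 47 = 29
  11^6 mod 47 = (29 * 11) mod 47 = 37
  11^7 mod 47 = (37 * 11) mod 47 = 31
  11^8 mod 47 = (31 * 11) mod 47 = 12
  11^9 mod 47 = (12 * 11) mod 47 = 38
Result: A = 38.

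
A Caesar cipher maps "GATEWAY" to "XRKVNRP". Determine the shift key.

Step 1: Compare first letters: G (position 6) -> X (position 23).
Step 2: Shift = (23 - 6) mod 26 = 17.
The shift value is 17.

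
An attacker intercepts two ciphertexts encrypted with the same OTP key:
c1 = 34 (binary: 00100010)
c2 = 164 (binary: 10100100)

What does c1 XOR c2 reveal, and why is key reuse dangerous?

Step 1: c1 XOR c2 = (m1 XOR k) XOR (m2 XOR k).
Step 2: By XOR associativity/commutativity: = m1 XOR m2 XOR k XOR k = m1 XOR m2.
Step 3: 00100010 XOR 10100100 = 10000110 = 134.
Step 4: The key cancels out! An attacker learns m1 XOR m2 = 134, revealing the relationship between plaintexts.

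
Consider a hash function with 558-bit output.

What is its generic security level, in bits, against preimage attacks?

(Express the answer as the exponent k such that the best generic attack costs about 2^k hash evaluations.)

Step 1: The hash has a 558-bit output.
Step 2: Preimage resistance means: given a digest h(x), it should be infeasible to find any input that hashes to it.
With a 558-bit output there are 2^558 possible digests, so a generic brute-force preimage search costs about 2^558 evaluations.
Step 3: Security level = 558 bits.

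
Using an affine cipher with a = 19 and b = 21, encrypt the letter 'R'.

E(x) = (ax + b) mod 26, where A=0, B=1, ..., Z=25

Step 1: Convert 'R' to number: x = 17.
Step 2: E(17) = (19 * 17 + 21) mod 26 = 344 mod 26 = 6.
Step 3: Convert 6 back to letter: G.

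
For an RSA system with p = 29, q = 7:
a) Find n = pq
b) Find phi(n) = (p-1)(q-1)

Step 1: n = p * q = 29 * 7 = 203.
Step 2: phi(n) = (p-1)(q-1) = 28 * 6 = 168.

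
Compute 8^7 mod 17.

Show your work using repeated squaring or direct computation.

Step 1: Compute 8^7 mod 17 step by step, reducing modulo 17 at each step.
  8^1 mod 17 = 8
  8^2 mod 17 = (8 * 8) mod 17 = 13
  8^3 mod 17 = (13 * 8) mod 17 = 2
  8^4 mod 17 = (2 * 8) mod 17 = 16
  8^5 mod 17 = (16 * 8) mod 17 = 9
  8^6 mod 17 = (9 * 8) mod 17 = 4
  8^7 mod 17 = (4 * 8) mod 17 = 15
Step 2: Result = 15.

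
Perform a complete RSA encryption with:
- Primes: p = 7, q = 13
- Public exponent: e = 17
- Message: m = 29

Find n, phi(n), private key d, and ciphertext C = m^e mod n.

Step 1: n = 7 * 13 = 91.
Step 2: phi(n) = (7-1)(13-1) = 6 * 12 = 72.
Step 3: Find d = 17^(-1) mod 72 = 17.
  Verify: 17 * 17 = 289 = 1 (mod 72).
Step 4: C = 29^17 mod 91 = 22.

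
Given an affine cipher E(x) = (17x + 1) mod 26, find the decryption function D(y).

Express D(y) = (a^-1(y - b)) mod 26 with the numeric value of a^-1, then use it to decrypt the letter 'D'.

Step 1: Find a^-1, the modular inverse of 17 mod 26.
Step 2: We need 17 * a^-1 = 1 (mod 26).
Step 3: 17 * 23 = 391 = 15 * 26 + 1, so a^-1 = 23.
Step 4: D(y) = 23(y - 1) mod 26.
Step 5: Apply to 'D' (y = 3): D(3) = 23 * (3 - 1) mod 26 = 23 * 2 mod 26 = 20 -> 'U'.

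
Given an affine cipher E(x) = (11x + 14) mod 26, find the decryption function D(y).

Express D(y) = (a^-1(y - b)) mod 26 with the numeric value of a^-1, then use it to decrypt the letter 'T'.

Step 1: Find a^-1, the modular inverse of 11 mod 26.
Step 2: We need 11 * a^-1 = 1 (mod 26).
Step 3: 11 * 19 = 209 = 8 * 26 + 1, so a^-1 = 19.
Step 4: D(y) = 19(y - 14) mod 26.
Step 5: Apply to 'T' (y = 19): D(19) = 19 * (19 - 14) mod 26 = 19 * 5 mod 26 = 17 -> 'R'.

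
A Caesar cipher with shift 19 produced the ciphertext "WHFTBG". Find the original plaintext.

Step 1: Reverse the shift by subtracting 19 from each letter position.
  W (position 22) -> position (22-19) mod 26 = 3 -> D
  H (position 7) -> position (7-19) mod 26 = 14 -> O
  F (position 5) -> position (5-19) mod 26 = 12 -> M
  T (position 19) -> position (19-19) mod 26 = 0 -> A
  B (position 1) -> position (1-19) mod 26 = 8 -> I
  G (position 6) -> position (6-19) mod 26 = 13 -> N
Decrypted message: DOMAIN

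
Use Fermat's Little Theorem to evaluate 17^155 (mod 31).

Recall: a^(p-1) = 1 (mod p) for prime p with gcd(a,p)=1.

Step 1: Since 31 is prime, by Fermat's Little Theorem: 17^30 = 1 (mod 31).
Step 2: Reduce exponent: 155 mod 30 = 5.
Step 3: So 17^155 = 17^5 (mod 31).
Step 4: 17^5 mod 31 = 26.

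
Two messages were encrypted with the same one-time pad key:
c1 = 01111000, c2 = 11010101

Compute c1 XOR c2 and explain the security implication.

Step 1: c1 XOR c2 = (m1 XOR k) XOR (m2 XOR k).
Step 2: By XOR associativity/commutativity: = m1 XOR m2 XOR k XOR k = m1 XOR m2.
Step 3: 01111000 XOR 11010101 = 10101101 = 173.
Step 4: The key cancels out! An attacker learns m1 XOR m2 = 173, revealing the relationship between plaintexts.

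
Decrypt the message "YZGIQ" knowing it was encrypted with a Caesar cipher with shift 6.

Step 1: Reverse the shift by subtracting 6 from each letter position.
  Y (position 24) -> position (24-6) mod 26 = 18 -> S
  Z (position 25) -> position (25-6) mod 26 = 19 -> T
  G (position 6) -> position (6-6) mod 26 = 0 -> A
  I (position 8) -> position (8-6) mod 26 = 2 -> C
  Q (position 16) -> position (16-6) mod 26 = 10 -> K
Decrypted message: STACK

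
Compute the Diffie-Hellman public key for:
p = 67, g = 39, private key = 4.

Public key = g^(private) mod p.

Step 1: A = g^a mod p = 39^4 mod 67.
  39^1 mod 67 = 39
  39^2 mod 67 = (39 * 39) mod 67 = 47
  39^3 mod 67 = (47 * 39) mod 67 = 24
  39^4 mod 67 = (24 * 39) mod 67 = 65
Result: A = 65.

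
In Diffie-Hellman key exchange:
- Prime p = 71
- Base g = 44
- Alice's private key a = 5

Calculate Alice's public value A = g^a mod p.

Step 1: A = g^a mod p = 44^5 mod 71.
  44^1 mod 71 = 44
  44^2 mod 71 = (44 * 44) mod 71 = 19
  44^3 mod 71 = (19 * 44) mod 71 = 55
  44^4 mod 71 = (55 * 44) mod 71 = 6
  44^5 mod 71 = (6 * 44) mod 71 = 51
Result: A = 51.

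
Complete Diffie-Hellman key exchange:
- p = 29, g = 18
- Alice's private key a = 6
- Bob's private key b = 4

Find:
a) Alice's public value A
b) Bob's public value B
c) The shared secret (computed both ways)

Step 1: A = g^a mod p = 18^6 mod 29 = 9.
Step 2: B = g^b mod p = 18^4 mod 29 = 25.
Step 3: Alice computes s = B^a mod p = 25^6 mod 29 = 7.
Step 4: Bob computes s = A^b mod p = 9^4 mod 29 = 7.
Both sides agree: shared secret = 7.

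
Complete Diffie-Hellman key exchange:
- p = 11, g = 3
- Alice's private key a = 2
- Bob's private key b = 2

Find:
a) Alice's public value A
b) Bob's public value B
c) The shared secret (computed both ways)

Step 1: A = g^a mod p = 3^2 mod 11 = 9.
Step 2: B = g^b mod p = 3^2 mod 11 = 9.
Step 3: Alice computes s = B^a mod p = 9^2 mod 11 = 4.
Step 4: Bob computes s = A^b mod p = 9^2 mod 11 = 4.
Both sides agree: shared secret = 4.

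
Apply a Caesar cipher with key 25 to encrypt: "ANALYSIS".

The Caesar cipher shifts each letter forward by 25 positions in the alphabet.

Step 1: For each letter, shift forward by 25 positions (mod 26).
  A (position 0) -> position (0+25) mod 26 = 25 -> Z
  N (position 13) -> position (13+25) mod 26 = 12 -> M
  A (position 0) -> position (0+25) mod 26 = 25 -> Z
  L (position 11) -> position (11+25) mod 26 = 10 -> K
  Y (position 24) -> position (24+25) mod 26 = 23 -> X
  S (position 18) -> position (18+25) mod 26 = 17 -> R
  I (position 8) -> position (8+25) mod 26 = 7 -> H
  S (position 18) -> position (18+25) mod 26 = 17 -> R
Result: ZMZKXRHR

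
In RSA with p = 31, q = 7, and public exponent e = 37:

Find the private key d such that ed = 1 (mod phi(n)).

Step 1: n = 31 * 7 = 217.
Step 2: phi(n) = 30 * 6 = 180.
Step 3: Find d such that 37 * d = 1 (mod 180).
Step 4: d = 37^(-1) mod 180 = 73.
Verification: 37 * 73 = 2701 = 15 * 180 + 1.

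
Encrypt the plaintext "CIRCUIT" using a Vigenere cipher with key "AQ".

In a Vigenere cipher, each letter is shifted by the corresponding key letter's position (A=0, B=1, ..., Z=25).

Step 1: Repeat key to match plaintext length:
  Plaintext: CIRCUIT
  Key:       AQAQAQA
Step 2: Encrypt each letter:
  C(2) + A(0) = (2+0) mod 26 = 2 = C
  I(8) + Q(16) = (8+16) mod 26 = 24 = Y
  R(17) + A(0) = (17+0) mod 26 = 17 = R
  C(2) + Q(16) = (2+16) mod 26 = 18 = S
  U(20) + A(0) = (20+0) mod 26 = 20 = U
  I(8) + Q(16) = (8+16) mod 26 = 24 = Y
  T(19) + A(0) = (19+0) mod 26 = 19 = T
Ciphertext: CYRSUYT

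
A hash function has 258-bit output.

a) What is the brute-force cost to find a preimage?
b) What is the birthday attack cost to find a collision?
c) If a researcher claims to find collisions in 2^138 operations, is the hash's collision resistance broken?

Step 1: Preimage resistance requires brute-force of 2^258 operations.
Step 2: Collision resistance (birthday bound) = 2^(258/2) = 2^129.
Step 3: The claimed attack costs 2^138 operations.
Step 4: Since 2^138 >= 2^129, the claimed attack is no faster than the generic birthday attack, so this does not break collision resistance.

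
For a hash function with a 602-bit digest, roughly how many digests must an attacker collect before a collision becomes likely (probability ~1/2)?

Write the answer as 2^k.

Step 1: The birthday paradox gives collision probability ~50% after sqrt(2^n) = 2^(n/2) hashes.
Step 2: For 602-bit output: 2^(602/2) = 2^301.
Step 3: Approximately 2^301 hash computations needed.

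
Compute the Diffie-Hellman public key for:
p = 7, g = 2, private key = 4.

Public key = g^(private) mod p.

Step 1: A = g^a mod p = 2^4 mod 7.
  2^1 mod 7 = 2
  2^2 mod 7 = (2 * 2) mod 7 = 4
  2^3 mod 7 = (4 * 2) mod 7 = 1
  2^4 mod 7 = (1 * 2) mod 7 = 2
Result: A = 2.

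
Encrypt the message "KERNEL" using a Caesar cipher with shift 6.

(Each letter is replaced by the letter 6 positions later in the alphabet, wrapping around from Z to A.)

Step 1: For each letter, shift forward by 6 positions (mod 26).
  K (position 10) -> position (10+6) mod 26 = 16 -> Q
  E (position 4) -> position (4+6) mod 26 = 10 -> K
  R (position 17) -> position (17+6) mod 26 = 23 -> X
  N (position 13) -> position (13+6) mod 26 = 19 -> T
  E (position 4) -> position (4+6) mod 26 = 10 -> K
  L (position 11) -> position (11+6) mod 26 = 17 -> R
Result: QKXTKR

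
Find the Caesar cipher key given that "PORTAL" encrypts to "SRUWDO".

Step 1: Compare first letters: P (position 15) -> S (position 18).
Step 2: Shift = (18 - 15) mod 26 = 3.
The shift value is 3.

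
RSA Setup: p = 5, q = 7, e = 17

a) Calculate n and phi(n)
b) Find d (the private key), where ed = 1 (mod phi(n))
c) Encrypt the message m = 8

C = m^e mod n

Step 1: n = 5 * 7 = 35.
Step 2: phi(n) = (5-1)(7-1) = 4 * 6 = 24.
Step 3: Find d = 17^(-1) mod 24 = 17.
  Verify: 17 * 17 = 289 = 1 (mod 24).
Step 4: C = 8^17 mod 35 = 8.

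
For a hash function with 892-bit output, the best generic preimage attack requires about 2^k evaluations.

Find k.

Step 1: The hash has a 892-bit output.
Step 2: Preimage resistance means: given a digest h(x), it should be infeasible to find any input that hashes to it.
With a 892-bit output there are 2^892 possible digests, so a generic brute-force preimage search costs about 2^892 evaluations.
Step 3: Security level = 892 bits.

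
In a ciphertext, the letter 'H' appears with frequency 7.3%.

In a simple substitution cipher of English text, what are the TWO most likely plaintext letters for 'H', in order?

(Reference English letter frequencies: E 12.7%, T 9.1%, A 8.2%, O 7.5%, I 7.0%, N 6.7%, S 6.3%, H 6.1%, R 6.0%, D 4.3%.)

Step 1: Observed frequency of 'H' is 7.3%.
Step 2: Compute distances to each reference frequency and sort:
  O (7.5%): difference = 0.2% <-- BEST
  I (7.0%): difference = 0.3% <-- RUNNER-UP
  N (6.7%): difference = 0.6%
  A (8.2%): difference = 0.9%
  S (6.3%): difference = 1.0%
Step 3: Most likely is 'O' (7.5%, diff 0.2%); second most likely is 'I' (7.0%, diff 0.3%).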